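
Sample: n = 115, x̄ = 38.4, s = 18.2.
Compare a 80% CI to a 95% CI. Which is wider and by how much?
95% CI is wider by 2.34

df = 114
80% CI: t* = 1.289, (36.21, 40.59), width = 2 · t* · s/√n = 4.38
95% CI: t* = 1.981, (35.04, 41.76), width = 2 · t* · s/√n = 6.72

The 95% CI is wider by 6.72 - 4.38 = 2.34.
Higher confidence requires a wider interval.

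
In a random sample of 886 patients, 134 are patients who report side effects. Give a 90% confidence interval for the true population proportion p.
(0.131, 0.171)

Proportion CI:
p̂ = 134/886 = 0.15124
SE = √(p̂(1-p̂)/n) = √(0.15124 · 0.84876 / 886) = 0.01204

z* = 1.645
Margin = z* · SE = 1.645 · 0.01204 = 0.0198

CI: 0.15124 ± 0.0198 = (0.131, 0.171)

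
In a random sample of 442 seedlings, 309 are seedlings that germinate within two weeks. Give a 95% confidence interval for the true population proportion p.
(0.656, 0.742)

Proportion CI:
p̂ = 309/442 = 0.69910
SE = √(p̂(1-p̂)/n) = √(0.69910 · 0.30090 / 442) = 0.02182

z* = 1.960
Margin = z* · SE = 1.960 · 0.02182 = 0.0428

CI: 0.69910 ± 0.0428 = (0.656, 0.742)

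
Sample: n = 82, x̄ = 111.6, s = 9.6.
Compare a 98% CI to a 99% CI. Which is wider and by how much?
99% CI is wider by 0.56

df = 81
98% CI: t* = 2.373, (109.08, 114.12), width = 2 · t* · s/√n = 5.03
99% CI: t* = 2.638, (108.80, 114.40), width = 2 · t* · s/√n = 5.59

The 99% CI is wider by 5.59 - 5.03 = 0.56.
Higher confidence requires a wider interval.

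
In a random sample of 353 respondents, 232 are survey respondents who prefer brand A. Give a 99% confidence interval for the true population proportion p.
(0.592, 0.722)

Proportion CI:
p̂ = 232/353 = 0.65722
SE = √(p̂(1-p̂)/n) = √(0.65722 · 0.34278 / 353) = 0.02526

z* = 2.576
Margin = z* · SE = 2.576 · 0.02526 = 0.0651

CI: 0.65722 ± 0.0651 = (0.592, 0.722)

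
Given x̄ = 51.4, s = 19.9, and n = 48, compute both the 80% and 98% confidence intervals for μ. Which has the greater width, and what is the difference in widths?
98% CI is wider by 6.36

df = 47
80% CI: t* = 1.300, (47.67, 55.13), width = 2 · t* · s/√n = 7.47
98% CI: t* = 2.408, (44.48, 58.32), width = 2 · t* · s/√n = 13.83

The 98% CI is wider by 13.83 - 7.47 = 6.36.
Higher confidence requires a wider interval.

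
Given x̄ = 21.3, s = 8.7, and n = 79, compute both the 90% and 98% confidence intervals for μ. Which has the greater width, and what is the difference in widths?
98% CI is wider by 1.39

df = 78
90% CI: t* = 1.665, (19.67, 22.93), width = 2 · t* · s/√n = 3.26
98% CI: t* = 2.375, (18.98, 23.62), width = 2 · t* · s/√n = 4.65

The 98% CI is wider by 4.65 - 3.26 = 1.39.
Higher confidence requires a wider interval.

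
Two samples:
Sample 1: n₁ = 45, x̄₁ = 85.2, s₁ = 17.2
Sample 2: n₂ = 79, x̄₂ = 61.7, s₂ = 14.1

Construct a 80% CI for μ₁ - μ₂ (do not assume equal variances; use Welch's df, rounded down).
(19.60, 27.40)

Difference: x̄₁ - x̄₂ = 23.50
SE = √(s₁²/n₁ + s₂²/n₂) = √(17.2²/45 + 14.1²/79) = 3.0151
df = 77.71 → 77 (Welch–Satterthwaite, rounded down)
t* = 1.293

CI: 23.50 ± 1.293 · 3.0151 = 23.50 ± 3.90 = (19.60, 27.40)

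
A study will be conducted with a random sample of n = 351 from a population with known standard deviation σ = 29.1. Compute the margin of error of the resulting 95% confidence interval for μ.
Margin of error = 3.04

Margin of error = z* · σ/√n
= 1.960 · 29.1/√351
= 1.960 · 29.1/18.7350
= 3.04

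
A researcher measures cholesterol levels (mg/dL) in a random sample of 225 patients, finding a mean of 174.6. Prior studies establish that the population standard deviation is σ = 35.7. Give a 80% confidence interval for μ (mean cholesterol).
(171.55, 177.65)

z-interval (σ known):
z* = 1.282 for 80% confidence

Margin of error = z* · σ/√n = 1.282 · 35.7/√225 = 3.05

CI: (174.6 - 3.05, 174.6 + 3.05) = (171.55, 177.65)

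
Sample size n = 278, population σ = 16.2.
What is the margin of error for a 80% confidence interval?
Margin of error = 1.25

Margin of error = z* · σ/√n
= 1.282 · 16.2/√278
= 1.282 · 16.2/16.6733
= 1.25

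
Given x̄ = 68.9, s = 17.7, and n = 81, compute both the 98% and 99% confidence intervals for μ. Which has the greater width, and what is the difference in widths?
99% CI is wider by 1.04

df = 80
98% CI: t* = 2.374, (64.23, 73.57), width = 2 · t* · s/√n = 9.34
99% CI: t* = 2.639, (63.71, 74.09), width = 2 · t* · s/√n = 10.38

The 99% CI is wider by 10.38 - 9.34 = 1.04.
Higher confidence requires a wider interval.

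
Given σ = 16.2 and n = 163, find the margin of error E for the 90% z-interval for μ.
Margin of error = 2.09

Margin of error = z* · σ/√n
= 1.645 · 16.2/√163
= 1.645 · 16.2/12.7671
= 2.09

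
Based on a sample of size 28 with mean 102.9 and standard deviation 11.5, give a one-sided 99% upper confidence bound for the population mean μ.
μ ≤ 108.27

Upper bound (one-sided):
t* = 2.473 (one-sided for 99%)
Upper bound = x̄ + t* · s/√n = 102.9 + 2.473 · 11.5/√28 = 108.27

We are 99% confident that μ ≤ 108.27.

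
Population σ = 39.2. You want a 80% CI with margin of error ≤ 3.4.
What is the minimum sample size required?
n ≥ 219

For margin E ≤ 3.4:
n ≥ (z* · σ / E)²
n ≥ (1.282 · 39.2 / 3.4)²
n ≥ 218.47

Minimum n = 219 (rounding up)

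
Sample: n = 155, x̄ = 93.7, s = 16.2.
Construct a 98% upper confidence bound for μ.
μ ≤ 96.39

Upper bound (one-sided):
t* = 2.071 (one-sided for 98%)
Upper bound = x̄ + t* · s/√n = 93.7 + 2.071 · 16.2/√155 = 96.39

We are 98% confident that μ ≤ 96.39.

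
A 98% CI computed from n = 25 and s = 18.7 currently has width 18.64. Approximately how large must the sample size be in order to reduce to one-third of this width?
n ≈ 225

CI width ∝ 1/√n
To reduce width by factor 3, need √n to grow by 3 → need 3² = 9 times as many samples.

Current: n = 25, width = 18.64
New: n = 225, width ≈ 5.84

Width reduced by factor of 18.64/5.84 = 3.19.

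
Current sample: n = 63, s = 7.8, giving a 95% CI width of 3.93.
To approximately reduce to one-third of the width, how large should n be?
n ≈ 567

CI width ∝ 1/√n
To reduce width by factor 3, need √n to grow by 3 → need 3² = 9 times as many samples.

Current: n = 63, width = 3.93
New: n = 567, width ≈ 1.29

Width reduced by factor of 3.93/1.29 = 3.05.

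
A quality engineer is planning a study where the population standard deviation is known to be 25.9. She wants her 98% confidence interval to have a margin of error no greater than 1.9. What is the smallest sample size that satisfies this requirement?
n ≥ 1006

For margin E ≤ 1.9:
n ≥ (z* · σ / E)²
n ≥ (2.326 · 25.9 / 1.9)²
n ≥ 1005.34

Minimum n = 1006 (rounding up)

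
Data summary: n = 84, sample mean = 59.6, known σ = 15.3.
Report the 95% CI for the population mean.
(56.33, 62.87)

z-interval (σ known):
z* = 1.960 for 95% confidence

Margin of error = z* · σ/√n = 1.960 · 15.3/√84 = 3.27

CI: (59.6 - 3.27, 59.6 + 3.27) = (56.33, 62.87)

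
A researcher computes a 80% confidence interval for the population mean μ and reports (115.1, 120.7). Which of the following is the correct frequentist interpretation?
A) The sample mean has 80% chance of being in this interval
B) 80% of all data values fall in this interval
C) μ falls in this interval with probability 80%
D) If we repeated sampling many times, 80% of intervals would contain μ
D

A) Wrong — x̄ is observed and sits in the interval by construction.
B) Wrong — a CI is about the parameter μ, not individual data values.
C) Wrong — μ is fixed; the randomness lives in the interval, not in μ.
D) Correct — this is the frequentist long-run coverage interpretation.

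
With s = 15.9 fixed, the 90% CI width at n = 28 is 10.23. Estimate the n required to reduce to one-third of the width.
n ≈ 252

CI width ∝ 1/√n
To reduce width by factor 3, need √n to grow by 3 → need 3² = 9 times as many samples.

Current: n = 28, width = 10.23
New: n = 252, width ≈ 3.31

Width reduced by factor of 10.23/3.31 = 3.09.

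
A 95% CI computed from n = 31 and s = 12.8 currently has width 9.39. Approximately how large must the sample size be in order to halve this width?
n ≈ 124

CI width ∝ 1/√n
To reduce width by factor 2, need √n to grow by 2 → need 2² = 4 times as many samples.

Current: n = 31, width = 9.39
New: n = 124, width ≈ 4.55

Width reduced by factor of 9.39/4.55 = 2.06.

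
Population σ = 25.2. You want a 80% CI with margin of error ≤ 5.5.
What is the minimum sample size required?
n ≥ 35

For margin E ≤ 5.5:
n ≥ (z* · σ / E)²
n ≥ (1.282 · 25.2 / 5.5)²
n ≥ 34.50

Minimum n = 35 (rounding up)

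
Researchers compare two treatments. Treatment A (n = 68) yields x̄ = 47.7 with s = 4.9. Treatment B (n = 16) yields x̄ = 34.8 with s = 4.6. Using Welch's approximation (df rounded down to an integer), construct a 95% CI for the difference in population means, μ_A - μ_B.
(10.22, 15.58)

Difference: x̄₁ - x̄₂ = 12.90
SE = √(s₁²/n₁ + s₂²/n₂) = √(4.9²/68 + 4.6²/16) = 1.2944
df = 23.70 → 23 (Welch–Satterthwaite, rounded down)
t* = 2.069

CI: 12.90 ± 2.069 · 1.2944 = 12.90 ± 2.68 = (10.22, 15.58)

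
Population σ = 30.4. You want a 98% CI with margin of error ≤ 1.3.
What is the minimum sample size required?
n ≥ 2959

For margin E ≤ 1.3:
n ≥ (z* · σ / E)²
n ≥ (2.326 · 30.4 / 1.3)²
n ≥ 2958.56

Minimum n = 2959 (rounding up)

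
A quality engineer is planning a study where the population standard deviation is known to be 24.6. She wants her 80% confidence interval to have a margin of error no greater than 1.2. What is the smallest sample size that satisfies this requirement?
n ≥ 691

For margin E ≤ 1.2:
n ≥ (z* · σ / E)²
n ≥ (1.282 · 24.6 / 1.2)²
n ≥ 690.69

Minimum n = 691 (rounding up)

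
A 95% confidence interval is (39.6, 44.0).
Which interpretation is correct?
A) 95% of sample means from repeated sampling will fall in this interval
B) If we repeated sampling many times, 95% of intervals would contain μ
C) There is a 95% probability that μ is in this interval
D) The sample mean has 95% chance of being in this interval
B

A) Wrong — coverage applies to intervals containing μ, not to future x̄ values.
B) Correct — this is the frequentist long-run coverage interpretation.
C) Wrong — μ is fixed; the randomness lives in the interval, not in μ.
D) Wrong — x̄ is observed and sits in the interval by construction.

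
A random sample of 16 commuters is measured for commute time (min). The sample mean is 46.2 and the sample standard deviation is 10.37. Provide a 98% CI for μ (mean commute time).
(39.45, 52.95)

t-interval (σ unknown):
df = n - 1 = 15
t* = 2.602 for 98% confidence

Margin of error = t* · s/√n = 2.602 · 10.37/√16 = 6.75

CI: (39.45, 52.95)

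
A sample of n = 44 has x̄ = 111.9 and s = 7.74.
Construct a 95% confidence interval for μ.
(109.55, 114.25)

t-interval (σ unknown):
df = n - 1 = 43
t* = 2.017 for 95% confidence

Margin of error = t* · s/√n = 2.017 · 7.74/√44 = 2.35

CI: (109.55, 114.25)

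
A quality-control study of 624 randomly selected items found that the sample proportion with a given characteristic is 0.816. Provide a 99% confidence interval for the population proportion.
(0.776, 0.856)

Proportion CI:
SE = √(p̂(1-p̂)/n) = √(0.816 · 0.184 / 624) = 0.01551

z* = 2.576
Margin = z* · SE = 2.576 · 0.01551 = 0.0400

CI: 0.816 ± 0.0400 = (0.776, 0.856)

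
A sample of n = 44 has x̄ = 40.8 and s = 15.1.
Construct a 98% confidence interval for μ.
(35.30, 46.30)

t-interval (σ unknown):
df = n - 1 = 43
t* = 2.416 for 98% confidence

Margin of error = t* · s/√n = 2.416 · 15.1/√44 = 5.50

CI: (35.30, 46.30)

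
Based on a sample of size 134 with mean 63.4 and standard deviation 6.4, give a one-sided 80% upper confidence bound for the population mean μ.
μ ≤ 63.87

Upper bound (one-sided):
t* = 0.844 (one-sided for 80%)
Upper bound = x̄ + t* · s/√n = 63.4 + 0.844 · 6.4/√134 = 63.87

We are 80% confident that μ ≤ 63.87.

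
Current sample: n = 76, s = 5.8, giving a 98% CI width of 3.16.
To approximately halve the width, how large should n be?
n ≈ 304

CI width ∝ 1/√n
To reduce width by factor 2, need √n to grow by 2 → need 2² = 4 times as many samples.

Current: n = 76, width = 3.16
New: n = 304, width ≈ 1.56

Width reduced by factor of 3.16/1.56 = 2.03.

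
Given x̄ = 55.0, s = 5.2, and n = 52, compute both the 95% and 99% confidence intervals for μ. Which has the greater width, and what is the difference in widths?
99% CI is wider by 0.96

df = 51
95% CI: t* = 2.008, (53.55, 56.45), width = 2 · t* · s/√n = 2.90
99% CI: t* = 2.676, (53.07, 56.93), width = 2 · t* · s/√n = 3.86

The 99% CI is wider by 3.86 - 2.90 = 0.96.
Higher confidence requires a wider interval.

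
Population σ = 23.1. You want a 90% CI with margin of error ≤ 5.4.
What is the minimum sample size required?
n ≥ 50

For margin E ≤ 5.4:
n ≥ (z* · σ / E)²
n ≥ (1.645 · 23.1 / 5.4)²
n ≥ 49.52

Minimum n = 50 (rounding up)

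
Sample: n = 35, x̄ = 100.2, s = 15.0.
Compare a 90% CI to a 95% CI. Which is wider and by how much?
95% CI is wider by 1.73

df = 34
90% CI: t* = 1.691, (95.91, 104.49), width = 2 · t* · s/√n = 8.57
95% CI: t* = 2.032, (95.05, 105.35), width = 2 · t* · s/√n = 10.30

The 95% CI is wider by 10.30 - 8.57 = 1.73.
Higher confidence requires a wider interval.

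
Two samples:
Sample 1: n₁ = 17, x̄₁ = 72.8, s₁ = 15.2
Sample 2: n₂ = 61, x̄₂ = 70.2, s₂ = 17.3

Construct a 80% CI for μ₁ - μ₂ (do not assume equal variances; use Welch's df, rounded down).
(-3.05, 8.25)

Difference: x̄₁ - x̄₂ = 2.60
SE = √(s₁²/n₁ + s₂²/n₂) = √(15.2²/17 + 17.3²/61) = 4.3008
df = 28.64 → 28 (Welch–Satterthwaite, rounded down)
t* = 1.313

CI: 2.60 ± 1.313 · 4.3008 = 2.60 ± 5.65 = (-3.05, 8.25)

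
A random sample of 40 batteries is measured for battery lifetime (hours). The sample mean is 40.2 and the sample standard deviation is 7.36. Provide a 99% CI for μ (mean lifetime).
(37.05, 43.35)

t-interval (σ unknown):
df = n - 1 = 39
t* = 2.708 for 99% confidence

Margin of error = t* · s/√n = 2.708 · 7.36/√40 = 3.15

CI: (37.05, 43.35)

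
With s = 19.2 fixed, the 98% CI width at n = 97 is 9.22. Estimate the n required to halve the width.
n ≈ 388

CI width ∝ 1/√n
To reduce width by factor 2, need √n to grow by 2 → need 2² = 4 times as many samples.

Current: n = 97, width = 9.22
New: n = 388, width ≈ 4.55

Width reduced by factor of 9.22/4.55 = 2.03.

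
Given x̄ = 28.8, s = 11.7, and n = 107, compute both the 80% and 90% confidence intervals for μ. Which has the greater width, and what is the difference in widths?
90% CI is wider by 0.83

df = 106
80% CI: t* = 1.290, (27.34, 30.26), width = 2 · t* · s/√n = 2.92
90% CI: t* = 1.659, (26.92, 30.68), width = 2 · t* · s/√n = 3.75

The 90% CI is wider by 3.75 - 2.92 = 0.83.
Higher confidence requires a wider interval.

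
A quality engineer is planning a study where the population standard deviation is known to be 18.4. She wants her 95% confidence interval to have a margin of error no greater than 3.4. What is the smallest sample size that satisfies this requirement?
n ≥ 113

For margin E ≤ 3.4:
n ≥ (z* · σ / E)²
n ≥ (1.960 · 18.4 / 3.4)²
n ≥ 112.51

Minimum n = 113 (rounding up)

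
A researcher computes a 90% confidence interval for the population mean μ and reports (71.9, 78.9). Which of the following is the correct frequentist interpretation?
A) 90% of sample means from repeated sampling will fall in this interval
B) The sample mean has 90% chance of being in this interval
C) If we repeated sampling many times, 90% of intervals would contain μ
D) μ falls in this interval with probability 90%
C

A) Wrong — coverage applies to intervals containing μ, not to future x̄ values.
B) Wrong — x̄ is observed and sits in the interval by construction.
C) Correct — this is the frequentist long-run coverage interpretation.
D) Wrong — μ is fixed; the randomness lives in the interval, not in μ.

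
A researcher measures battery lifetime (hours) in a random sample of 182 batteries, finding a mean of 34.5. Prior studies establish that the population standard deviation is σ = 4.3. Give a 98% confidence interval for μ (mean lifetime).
(33.76, 35.24)

z-interval (σ known):
z* = 2.326 for 98% confidence

Margin of error = z* · σ/√n = 2.326 · 4.3/√182 = 0.74

CI: (34.5 - 0.74, 34.5 + 0.74) = (33.76, 35.24)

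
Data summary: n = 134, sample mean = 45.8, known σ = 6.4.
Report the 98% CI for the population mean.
(44.51, 47.09)

z-interval (σ known):
z* = 2.326 for 98% confidence

Margin of error = z* · σ/√n = 2.326 · 6.4/√134 = 1.29

CI: (45.8 - 1.29, 45.8 + 1.29) = (44.51, 47.09)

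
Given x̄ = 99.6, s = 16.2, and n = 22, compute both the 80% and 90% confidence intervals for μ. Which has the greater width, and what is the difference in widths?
90% CI is wider by 2.75

df = 21
80% CI: t* = 1.323, (95.03, 104.17), width = 2 · t* · s/√n = 9.14
90% CI: t* = 1.721, (93.66, 105.54), width = 2 · t* · s/√n = 11.89

The 90% CI is wider by 11.89 - 9.14 = 2.75.
Higher confidence requires a wider interval.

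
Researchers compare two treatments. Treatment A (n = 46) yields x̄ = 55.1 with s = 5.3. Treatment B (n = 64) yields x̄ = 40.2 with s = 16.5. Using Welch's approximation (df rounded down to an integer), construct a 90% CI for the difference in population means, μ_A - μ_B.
(11.23, 18.57)

Difference: x̄₁ - x̄₂ = 14.90
SE = √(s₁²/n₁ + s₂²/n₂) = √(5.3²/46 + 16.5²/64) = 2.2056
df = 80.08 → 80 (Welch–Satterthwaite, rounded down)
t* = 1.664

CI: 14.90 ± 1.664 · 2.2056 = 14.90 ± 3.67 = (11.23, 18.57)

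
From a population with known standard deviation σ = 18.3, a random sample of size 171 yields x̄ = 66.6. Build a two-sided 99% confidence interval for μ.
(63.00, 70.20)

z-interval (σ known):
z* = 2.576 for 99% confidence

Margin of error = z* · σ/√n = 2.576 · 18.3/√171 = 3.60

CI: (66.6 - 3.60, 66.6 + 3.60) = (63.00, 70.20)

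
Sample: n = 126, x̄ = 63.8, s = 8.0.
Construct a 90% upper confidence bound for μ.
μ ≤ 64.72

Upper bound (one-sided):
t* = 1.288 (one-sided for 90%)
Upper bound = x̄ + t* · s/√n = 63.8 + 1.288 · 8.0/√126 = 64.72

We are 90% confident that μ ≤ 64.72.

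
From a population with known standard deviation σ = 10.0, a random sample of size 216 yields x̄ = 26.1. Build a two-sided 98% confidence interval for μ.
(24.52, 27.68)

z-interval (σ known):
z* = 2.326 for 98% confidence

Margin of error = z* · σ/√n = 2.326 · 10.0/√216 = 1.58

CI: (26.1 - 1.58, 26.1 + 1.58) = (24.52, 27.68)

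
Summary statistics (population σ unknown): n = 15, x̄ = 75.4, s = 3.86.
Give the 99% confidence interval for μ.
(72.43, 78.37)

t-interval (σ unknown):
df = n - 1 = 14
t* = 2.977 for 99% confidence

Margin of error = t* · s/√n = 2.977 · 3.86/√15 = 2.97

CI: (72.43, 78.37)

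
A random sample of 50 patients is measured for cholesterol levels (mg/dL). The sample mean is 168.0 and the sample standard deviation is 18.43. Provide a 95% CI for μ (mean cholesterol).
(162.76, 173.24)

t-interval (σ unknown):
df = n - 1 = 49
t* = 2.010 for 95% confidence

Margin of error = t* · s/√n = 2.010 · 18.43/√50 = 5.24

CI: (162.76, 173.24)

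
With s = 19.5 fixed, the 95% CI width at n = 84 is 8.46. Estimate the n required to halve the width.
n ≈ 336

CI width ∝ 1/√n
To reduce width by factor 2, need √n to grow by 2 → need 2² = 4 times as many samples.

Current: n = 84, width = 8.46
New: n = 336, width ≈ 4.19

Width reduced by factor of 8.46/4.19 = 2.02.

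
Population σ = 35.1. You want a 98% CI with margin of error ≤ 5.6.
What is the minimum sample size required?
n ≥ 213

For margin E ≤ 5.6:
n ≥ (z* · σ / E)²
n ≥ (2.326 · 35.1 / 5.6)²
n ≥ 212.55

Minimum n = 213 (rounding up)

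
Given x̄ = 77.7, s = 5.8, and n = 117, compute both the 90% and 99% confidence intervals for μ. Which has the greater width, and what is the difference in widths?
99% CI is wider by 1.03

df = 116
90% CI: t* = 1.658, (76.81, 78.59), width = 2 · t* · s/√n = 1.78
99% CI: t* = 2.619, (76.30, 79.10), width = 2 · t* · s/√n = 2.81

The 99% CI is wider by 2.81 - 1.78 = 1.03.
Higher confidence requires a wider interval.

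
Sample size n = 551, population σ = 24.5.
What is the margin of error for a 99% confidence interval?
Margin of error = 2.69

Margin of error = z* · σ/√n
= 2.576 · 24.5/√551
= 2.576 · 24.5/23.4734
= 2.69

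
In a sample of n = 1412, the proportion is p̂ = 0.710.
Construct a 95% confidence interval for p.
(0.686, 0.734)

Proportion CI:
SE = √(p̂(1-p̂)/n) = √(0.710 · 0.290 / 1412) = 0.01208

z* = 1.960
Margin = z* · SE = 1.960 · 0.01208 = 0.0237

CI: 0.710 ± 0.0237 = (0.686, 0.734)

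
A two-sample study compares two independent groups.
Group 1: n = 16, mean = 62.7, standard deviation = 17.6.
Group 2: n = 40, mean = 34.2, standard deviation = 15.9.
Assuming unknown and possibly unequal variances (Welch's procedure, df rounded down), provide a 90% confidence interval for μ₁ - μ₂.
(19.84, 37.16)

Difference: x̄₁ - x̄₂ = 28.50
SE = √(s₁²/n₁ + s₂²/n₂) = √(17.6²/16 + 15.9²/40) = 5.0676
df = 25.35 → 25 (Welch–Satterthwaite, rounded down)
t* = 1.708

CI: 28.50 ± 1.708 · 5.0676 = 28.50 ± 8.66 = (19.84, 37.16)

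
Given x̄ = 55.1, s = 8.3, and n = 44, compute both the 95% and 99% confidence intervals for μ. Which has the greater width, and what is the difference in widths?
99% CI is wider by 1.69

df = 43
95% CI: t* = 2.017, (52.58, 57.62), width = 2 · t* · s/√n = 5.05
99% CI: t* = 2.695, (51.73, 58.47), width = 2 · t* · s/√n = 6.74

The 99% CI is wider by 6.74 - 5.05 = 1.69.
Higher confidence requires a wider interval.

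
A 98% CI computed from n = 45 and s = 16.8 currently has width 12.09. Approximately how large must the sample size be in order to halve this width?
n ≈ 180

CI width ∝ 1/√n
To reduce width by factor 2, need √n to grow by 2 → need 2² = 4 times as many samples.

Current: n = 45, width = 12.09
New: n = 180, width ≈ 5.88

Width reduced by factor of 12.09/5.88 = 2.06.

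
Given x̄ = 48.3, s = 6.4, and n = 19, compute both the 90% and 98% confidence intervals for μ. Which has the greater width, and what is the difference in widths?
98% CI is wider by 2.40

df = 18
90% CI: t* = 1.734, (45.75, 50.85), width = 2 · t* · s/√n = 5.09
98% CI: t* = 2.552, (44.55, 52.05), width = 2 · t* · s/√n = 7.49

The 98% CI is wider by 7.49 - 5.09 = 2.40.
Higher confidence requires a wider interval.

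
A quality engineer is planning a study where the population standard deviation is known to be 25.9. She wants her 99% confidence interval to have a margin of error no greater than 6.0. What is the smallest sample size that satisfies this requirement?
n ≥ 124

For margin E ≤ 6.0:
n ≥ (z* · σ / E)²
n ≥ (2.576 · 25.9 / 6.0)²
n ≥ 123.65

Minimum n = 124 (rounding up)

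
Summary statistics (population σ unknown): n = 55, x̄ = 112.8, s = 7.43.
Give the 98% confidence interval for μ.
(110.40, 115.20)

t-interval (σ unknown):
df = n - 1 = 54
t* = 2.397 for 98% confidence

Margin of error = t* · s/√n = 2.397 · 7.43/√55 = 2.40

CI: (110.40, 115.20)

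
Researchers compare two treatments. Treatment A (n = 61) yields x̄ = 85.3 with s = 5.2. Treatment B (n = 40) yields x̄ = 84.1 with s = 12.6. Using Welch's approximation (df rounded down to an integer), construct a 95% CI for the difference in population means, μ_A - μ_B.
(-3.03, 5.43)

Difference: x̄₁ - x̄₂ = 1.20
SE = √(s₁²/n₁ + s₂²/n₂) = √(5.2²/61 + 12.6²/40) = 2.1005
df = 47.81 → 47 (Welch–Satterthwaite, rounded down)
t* = 2.012

CI: 1.20 ± 2.012 · 2.1005 = 1.20 ± 4.23 = (-3.03, 5.43)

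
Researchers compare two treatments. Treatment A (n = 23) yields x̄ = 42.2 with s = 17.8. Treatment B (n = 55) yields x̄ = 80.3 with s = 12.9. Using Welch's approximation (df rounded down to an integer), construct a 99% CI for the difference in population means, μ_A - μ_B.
(-49.32, -26.88)

Difference: x̄₁ - x̄₂ = -38.10
SE = √(s₁²/n₁ + s₂²/n₂) = √(17.8²/23 + 12.9²/55) = 4.0989
df = 32.09 → 32 (Welch–Satterthwaite, rounded down)
t* = 2.738

CI: -38.10 ± 2.738 · 4.0989 = -38.10 ± 11.22 = (-49.32, -26.88)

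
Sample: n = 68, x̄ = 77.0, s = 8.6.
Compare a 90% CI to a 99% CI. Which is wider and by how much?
99% CI is wider by 2.05

df = 67
90% CI: t* = 1.668, (75.26, 78.74), width = 2 · t* · s/√n = 3.48
99% CI: t* = 2.651, (74.24, 79.76), width = 2 · t* · s/√n = 5.53

The 99% CI is wider by 5.53 - 3.48 = 2.05.
Higher confidence requires a wider interval.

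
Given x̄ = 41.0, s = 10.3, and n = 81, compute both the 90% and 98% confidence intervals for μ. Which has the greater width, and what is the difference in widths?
98% CI is wider by 1.62

df = 80
90% CI: t* = 1.664, (39.10, 42.90), width = 2 · t* · s/√n = 3.81
98% CI: t* = 2.374, (38.28, 43.72), width = 2 · t* · s/√n = 5.43

The 98% CI is wider by 5.43 - 3.81 = 1.62.
Higher confidence requires a wider interval.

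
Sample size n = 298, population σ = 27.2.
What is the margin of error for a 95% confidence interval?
Margin of error = 3.09

Margin of error = z* · σ/√n
= 1.960 · 27.2/√298
= 1.960 · 27.2/17.2627
= 3.09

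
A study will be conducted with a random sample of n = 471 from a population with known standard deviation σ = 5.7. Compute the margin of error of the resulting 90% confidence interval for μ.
Margin of error = 0.43

Margin of error = z* · σ/√n
= 1.645 · 5.7/√471
= 1.645 · 5.7/21.7025
= 0.43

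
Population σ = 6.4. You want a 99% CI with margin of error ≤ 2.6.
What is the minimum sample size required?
n ≥ 41

For margin E ≤ 2.6:
n ≥ (z* · σ / E)²
n ≥ (2.576 · 6.4 / 2.6)²
n ≥ 40.21

Minimum n = 41 (rounding up)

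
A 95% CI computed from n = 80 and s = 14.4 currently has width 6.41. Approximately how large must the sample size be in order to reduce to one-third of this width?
n ≈ 720

CI width ∝ 1/√n
To reduce width by factor 3, need √n to grow by 3 → need 3² = 9 times as many samples.

Current: n = 80, width = 6.41
New: n = 720, width ≈ 2.11

Width reduced by factor of 6.41/2.11 = 3.04.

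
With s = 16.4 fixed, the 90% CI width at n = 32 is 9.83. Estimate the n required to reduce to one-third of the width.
n ≈ 288

CI width ∝ 1/√n
To reduce width by factor 3, need √n to grow by 3 → need 3² = 9 times as many samples.

Current: n = 32, width = 9.83
New: n = 288, width ≈ 3.19

Width reduced by factor of 9.83/3.19 = 3.08.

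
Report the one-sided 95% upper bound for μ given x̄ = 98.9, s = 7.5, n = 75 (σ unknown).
μ ≤ 100.34

Upper bound (one-sided):
t* = 1.666 (one-sided for 95%)
Upper bound = x̄ + t* · s/√n = 98.9 + 1.666 · 7.5/√75 = 100.34

We are 95% confident that μ ≤ 100.34.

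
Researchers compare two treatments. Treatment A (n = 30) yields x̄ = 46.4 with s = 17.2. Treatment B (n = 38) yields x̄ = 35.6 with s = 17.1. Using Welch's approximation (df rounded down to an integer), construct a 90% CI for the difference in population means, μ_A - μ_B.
(3.80, 17.80)

Difference: x̄₁ - x̄₂ = 10.80
SE = √(s₁²/n₁ + s₂²/n₂) = √(17.2²/30 + 17.1²/38) = 4.1900
df = 62.22 → 62 (Welch–Satterthwaite, rounded down)
t* = 1.670

CI: 10.80 ± 1.670 · 4.1900 = 10.80 ± 7.00 = (3.80, 17.80)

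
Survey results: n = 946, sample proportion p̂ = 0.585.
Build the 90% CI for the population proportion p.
(0.559, 0.611)

Proportion CI:
SE = √(p̂(1-p̂)/n) = √(0.585 · 0.415 / 946) = 0.01602

z* = 1.645
Margin = z* · SE = 1.645 · 0.01602 = 0.0264

CI: 0.585 ± 0.0264 = (0.559, 0.611)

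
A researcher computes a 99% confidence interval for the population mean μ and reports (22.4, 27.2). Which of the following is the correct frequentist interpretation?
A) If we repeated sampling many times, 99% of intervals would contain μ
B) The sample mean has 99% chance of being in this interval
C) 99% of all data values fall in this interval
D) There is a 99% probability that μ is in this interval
A

A) Correct — this is the frequentist long-run coverage interpretation.
B) Wrong — x̄ is observed and sits in the interval by construction.
C) Wrong — a CI is about the parameter μ, not individual data values.
D) Wrong — μ is fixed; the randomness lives in the interval, not in μ.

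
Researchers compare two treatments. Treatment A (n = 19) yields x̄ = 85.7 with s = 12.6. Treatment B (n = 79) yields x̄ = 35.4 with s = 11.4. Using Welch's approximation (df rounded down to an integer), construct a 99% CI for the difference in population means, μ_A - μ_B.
(41.49, 59.11)

Difference: x̄₁ - x̄₂ = 50.30
SE = √(s₁²/n₁ + s₂²/n₂) = √(12.6²/19 + 11.4²/79) = 3.1624
df = 25.56 → 25 (Welch–Satterthwaite, rounded down)
t* = 2.787

CI: 50.30 ± 2.787 · 3.1624 = 50.30 ± 8.81 = (41.49, 59.11)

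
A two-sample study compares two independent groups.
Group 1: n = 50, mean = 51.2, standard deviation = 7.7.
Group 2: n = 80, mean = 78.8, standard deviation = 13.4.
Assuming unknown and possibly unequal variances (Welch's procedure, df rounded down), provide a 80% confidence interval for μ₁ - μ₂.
(-29.99, -25.21)

Difference: x̄₁ - x̄₂ = -27.60
SE = √(s₁²/n₁ + s₂²/n₂) = √(7.7²/50 + 13.4²/80) = 1.8521
df = 127.26 → 127 (Welch–Satterthwaite, rounded down)
t* = 1.288

CI: -27.60 ± 1.288 · 1.8521 = -27.60 ± 2.39 = (-29.99, -25.21)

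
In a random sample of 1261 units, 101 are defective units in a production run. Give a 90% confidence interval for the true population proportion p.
(0.068, 0.093)

Proportion CI:
p̂ = 101/1261 = 0.08010
SE = √(p̂(1-p̂)/n) = √(0.08010 · 0.91990 / 1261) = 0.00764

z* = 1.645
Margin = z* · SE = 1.645 · 0.00764 = 0.0126

CI: 0.08010 ± 0.0126 = (0.068, 0.093)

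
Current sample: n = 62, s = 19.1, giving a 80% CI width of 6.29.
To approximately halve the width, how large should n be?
n ≈ 248

CI width ∝ 1/√n
To reduce width by factor 2, need √n to grow by 2 → need 2² = 4 times as many samples.

Current: n = 62, width = 6.29
New: n = 248, width ≈ 3.12

Width reduced by factor of 6.29/3.12 = 2.02.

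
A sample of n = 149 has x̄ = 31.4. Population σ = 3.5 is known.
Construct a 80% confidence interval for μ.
(31.03, 31.77)

z-interval (σ known):
z* = 1.282 for 80% confidence

Margin of error = z* · σ/√n = 1.282 · 3.5/√149 = 0.37

CI: (31.4 - 0.37, 31.4 + 0.37) = (31.03, 31.77)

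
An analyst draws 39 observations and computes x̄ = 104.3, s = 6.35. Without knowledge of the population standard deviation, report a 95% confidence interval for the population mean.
(102.24, 106.36)

t-interval (σ unknown):
df = n - 1 = 38
t* = 2.024 for 95% confidence

Margin of error = t* · s/√n = 2.024 · 6.35/√39 = 2.06

CI: (102.24, 106.36)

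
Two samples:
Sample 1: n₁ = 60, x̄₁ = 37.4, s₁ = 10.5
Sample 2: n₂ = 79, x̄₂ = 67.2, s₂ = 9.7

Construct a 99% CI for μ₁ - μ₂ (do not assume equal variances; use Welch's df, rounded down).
(-34.35, -25.25)

Difference: x̄₁ - x̄₂ = -29.80
SE = √(s₁²/n₁ + s₂²/n₂) = √(10.5²/60 + 9.7²/79) = 1.7403
df = 121.62 → 121 (Welch–Satterthwaite, rounded down)
t* = 2.617

CI: -29.80 ± 2.617 · 1.7403 = -29.80 ± 4.55 = (-34.35, -25.25)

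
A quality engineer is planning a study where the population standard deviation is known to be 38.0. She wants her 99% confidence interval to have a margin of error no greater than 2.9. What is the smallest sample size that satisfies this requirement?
n ≥ 1140

For margin E ≤ 2.9:
n ≥ (z* · σ / E)²
n ≥ (2.576 · 38.0 / 2.9)²
n ≥ 1139.37

Minimum n = 1140 (rounding up)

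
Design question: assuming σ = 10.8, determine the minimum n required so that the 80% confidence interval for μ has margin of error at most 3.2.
n ≥ 19

For margin E ≤ 3.2:
n ≥ (z* · σ / E)²
n ≥ (1.282 · 10.8 / 3.2)²
n ≥ 18.72

Minimum n = 19 (rounding up)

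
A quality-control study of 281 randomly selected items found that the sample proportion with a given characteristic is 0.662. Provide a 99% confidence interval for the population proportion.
(0.589, 0.735)

Proportion CI:
SE = √(p̂(1-p̂)/n) = √(0.662 · 0.338 / 281) = 0.02822

z* = 2.576
Margin = z* · SE = 2.576 · 0.02822 = 0.0727

CI: 0.662 ± 0.0727 = (0.589, 0.735)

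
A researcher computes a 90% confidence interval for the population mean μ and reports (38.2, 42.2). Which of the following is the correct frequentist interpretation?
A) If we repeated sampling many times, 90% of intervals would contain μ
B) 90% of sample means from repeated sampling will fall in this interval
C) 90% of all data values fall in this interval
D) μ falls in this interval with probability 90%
A

A) Correct — this is the frequentist long-run coverage interpretation.
B) Wrong — coverage applies to intervals containing μ, not to future x̄ values.
C) Wrong — a CI is about the parameter μ, not individual data values.
D) Wrong — μ is fixed; the randomness lives in the interval, not in μ.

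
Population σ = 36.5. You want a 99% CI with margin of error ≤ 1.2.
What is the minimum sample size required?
n ≥ 6140

For margin E ≤ 1.2:
n ≥ (z* · σ / E)²
n ≥ (2.576 · 36.5 / 1.2)²
n ≥ 6139.24

Minimum n = 6140 (rounding up)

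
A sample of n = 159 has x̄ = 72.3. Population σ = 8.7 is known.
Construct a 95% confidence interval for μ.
(70.95, 73.65)

z-interval (σ known):
z* = 1.960 for 95% confidence

Margin of error = z* · σ/√n = 1.960 · 8.7/√159 = 1.35

CI: (72.3 - 1.35, 72.3 + 1.35) = (70.95, 73.65)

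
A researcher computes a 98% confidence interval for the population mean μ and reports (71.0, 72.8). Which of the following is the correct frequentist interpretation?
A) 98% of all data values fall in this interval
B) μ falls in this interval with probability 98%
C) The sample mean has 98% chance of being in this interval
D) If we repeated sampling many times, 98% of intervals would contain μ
D

A) Wrong — a CI is about the parameter μ, not individual data values.
B) Wrong — μ is fixed; the randomness lives in the interval, not in μ.
C) Wrong — x̄ is observed and sits in the interval by construction.
D) Correct — this is the frequentist long-run coverage interpretation.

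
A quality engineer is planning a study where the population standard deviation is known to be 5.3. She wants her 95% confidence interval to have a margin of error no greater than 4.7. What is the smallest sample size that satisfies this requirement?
n ≥ 5

For margin E ≤ 4.7:
n ≥ (z* · σ / E)²
n ≥ (1.960 · 5.3 / 4.7)²
n ≥ 4.89

Minimum n = 5 (rounding up)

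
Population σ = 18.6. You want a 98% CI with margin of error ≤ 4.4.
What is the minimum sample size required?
n ≥ 97

For margin E ≤ 4.4:
n ≥ (z* · σ / E)²
n ≥ (2.326 · 18.6 / 4.4)²
n ≥ 96.68

Minimum n = 97 (rounding up)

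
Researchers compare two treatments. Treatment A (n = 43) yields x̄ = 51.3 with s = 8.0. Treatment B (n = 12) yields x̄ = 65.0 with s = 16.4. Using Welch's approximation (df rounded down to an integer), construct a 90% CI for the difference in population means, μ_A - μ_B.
(-22.41, -4.99)

Difference: x̄₁ - x̄₂ = -13.70
SE = √(s₁²/n₁ + s₂²/n₂) = √(8.0²/43 + 16.4²/12) = 4.8889
df = 12.50 → 12 (Welch–Satterthwaite, rounded down)
t* = 1.782

CI: -13.70 ± 1.782 · 4.8889 = -13.70 ± 8.71 = (-22.41, -4.99)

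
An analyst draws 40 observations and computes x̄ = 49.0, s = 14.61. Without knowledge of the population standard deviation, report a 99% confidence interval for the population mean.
(42.74, 55.26)

t-interval (σ unknown):
df = n - 1 = 39
t* = 2.708 for 99% confidence

Margin of error = t* · s/√n = 2.708 · 14.61/√40 = 6.26

CI: (42.74, 55.26)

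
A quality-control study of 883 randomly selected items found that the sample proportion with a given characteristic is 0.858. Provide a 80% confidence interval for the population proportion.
(0.843, 0.873)

Proportion CI:
SE = √(p̂(1-p̂)/n) = √(0.858 · 0.142 / 883) = 0.01175

z* = 1.282
Margin = z* · SE = 1.282 · 0.01175 = 0.0151

CI: 0.858 ± 0.0151 = (0.843, 0.873)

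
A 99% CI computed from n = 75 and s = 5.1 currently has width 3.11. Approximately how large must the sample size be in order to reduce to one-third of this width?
n ≈ 675

CI width ∝ 1/√n
To reduce width by factor 3, need √n to grow by 3 → need 3² = 9 times as many samples.

Current: n = 75, width = 3.11
New: n = 675, width ≈ 1.01

Width reduced by factor of 3.11/1.01 = 3.08.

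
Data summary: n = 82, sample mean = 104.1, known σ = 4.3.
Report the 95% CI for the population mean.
(103.17, 105.03)

z-interval (σ known):
z* = 1.960 for 95% confidence

Margin of error = z* · σ/√n = 1.960 · 4.3/√82 = 0.93

CI: (104.1 - 0.93, 104.1 + 0.93) = (103.17, 105.03)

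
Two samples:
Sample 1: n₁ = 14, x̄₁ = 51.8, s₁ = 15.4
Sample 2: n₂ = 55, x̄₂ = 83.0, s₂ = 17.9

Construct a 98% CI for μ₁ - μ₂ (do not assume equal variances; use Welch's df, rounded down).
(-43.17, -19.23)

Difference: x̄₁ - x̄₂ = -31.20
SE = √(s₁²/n₁ + s₂²/n₂) = √(15.4²/14 + 17.9²/55) = 4.7713
df = 22.83 → 22 (Welch–Satterthwaite, rounded down)
t* = 2.508

CI: -31.20 ± 2.508 · 4.7713 = -31.20 ± 11.97 = (-43.17, -19.23)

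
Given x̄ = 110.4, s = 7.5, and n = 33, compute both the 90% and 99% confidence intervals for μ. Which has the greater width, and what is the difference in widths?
99% CI is wider by 2.73

df = 32
90% CI: t* = 1.694, (108.19, 112.61), width = 2 · t* · s/√n = 4.42
99% CI: t* = 2.738, (106.83, 113.97), width = 2 · t* · s/√n = 7.15

The 99% CI is wider by 7.15 - 4.42 = 2.73.
Higher confidence requires a wider interval.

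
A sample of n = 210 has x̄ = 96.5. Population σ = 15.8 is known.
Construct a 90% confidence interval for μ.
(94.71, 98.29)

z-interval (σ known):
z* = 1.645 for 90% confidence

Margin of error = z* · σ/√n = 1.645 · 15.8/√210 = 1.79

CI: (96.5 - 1.79, 96.5 + 1.79) = (94.71, 98.29)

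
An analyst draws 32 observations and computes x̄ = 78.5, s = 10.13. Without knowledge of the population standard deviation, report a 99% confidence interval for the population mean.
(73.59, 83.41)

t-interval (σ unknown):
df = n - 1 = 31
t* = 2.744 for 99% confidence

Margin of error = t* · s/√n = 2.744 · 10.13/√32 = 4.91

CI: (73.59, 83.41)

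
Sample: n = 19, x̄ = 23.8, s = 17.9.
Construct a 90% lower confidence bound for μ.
μ ≥ 18.34

Lower bound (one-sided):
t* = 1.330 (one-sided for 90%)
Lower bound = x̄ - t* · s/√n = 23.8 - 1.330 · 17.9/√19 = 18.34

We are 90% confident that μ ≥ 18.34.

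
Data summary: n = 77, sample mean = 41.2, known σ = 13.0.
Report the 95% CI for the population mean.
(38.30, 44.10)

z-interval (σ known):
z* = 1.960 for 95% confidence

Margin of error = z* · σ/√n = 1.960 · 13.0/√77 = 2.90

CI: (41.2 - 2.90, 41.2 + 2.90) = (38.30, 44.10)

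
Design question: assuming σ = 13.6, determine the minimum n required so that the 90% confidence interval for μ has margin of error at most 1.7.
n ≥ 174

For margin E ≤ 1.7:
n ≥ (z* · σ / E)²
n ≥ (1.645 · 13.6 / 1.7)²
n ≥ 173.19

Minimum n = 174 (rounding up)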